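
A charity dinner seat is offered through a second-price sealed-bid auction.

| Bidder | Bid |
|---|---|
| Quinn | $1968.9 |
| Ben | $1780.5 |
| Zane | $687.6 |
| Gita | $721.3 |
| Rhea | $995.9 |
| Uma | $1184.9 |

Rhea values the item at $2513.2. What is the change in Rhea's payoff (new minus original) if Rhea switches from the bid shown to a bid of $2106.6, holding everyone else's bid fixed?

The highest bid among the other bidders is $1968.9; Rhea's bid doesn't change that.
Original bid $995.9: Rhea is not highest (top rival bid is $1968.9); payoff $0.
Alternative bid $2106.6: Rhea is highest, pays the top rival bid $1968.9; payoff $2513.2 − $1968.9 = $544.3.
Change in payoff = $544.3 − ($0) = $544.3.

$544.3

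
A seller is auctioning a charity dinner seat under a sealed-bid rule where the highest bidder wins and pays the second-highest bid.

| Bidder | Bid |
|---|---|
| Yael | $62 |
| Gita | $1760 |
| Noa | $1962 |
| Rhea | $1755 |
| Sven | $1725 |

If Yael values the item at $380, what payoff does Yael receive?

$0

Highest bid: Noa at $1962, so Noa wins.
Second-highest bid: Gita at $1760 — that is the price the winner pays.
Yael did not win, so Yael pays nothing and receives nothing: payoff $0.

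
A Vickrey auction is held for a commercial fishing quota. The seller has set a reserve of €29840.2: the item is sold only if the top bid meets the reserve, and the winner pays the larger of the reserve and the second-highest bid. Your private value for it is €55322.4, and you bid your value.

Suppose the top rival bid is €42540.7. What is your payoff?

Your bid €55322.4 is the highest and exceeds the reserve.
Price = max(second-highest bid, reserve) = max(€42540.7, €29840.2) = €42540.7.
Payoff = €55322.4 − €42540.7 = €12781.7.

€12781.7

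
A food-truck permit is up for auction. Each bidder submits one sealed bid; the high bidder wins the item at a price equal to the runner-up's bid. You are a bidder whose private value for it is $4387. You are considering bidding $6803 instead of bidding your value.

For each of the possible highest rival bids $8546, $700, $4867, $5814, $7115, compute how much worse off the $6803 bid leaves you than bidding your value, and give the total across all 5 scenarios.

$1907

The deviation costs you only when the competing bid falls strictly between $4387 and $6803; elsewhere both bids give the same outcome.
$8546: outcomes coincide → loss $0.
$700: outcomes coincide → loss $0.
$4867: truthful payoff $0, deviation payoff −$480 → loss $480.
$5814: truthful payoff $0, deviation payoff −$1427 → loss $1427.
$7115: outcomes coincide → loss $0.
Total loss = $480 + $1427 = $1907.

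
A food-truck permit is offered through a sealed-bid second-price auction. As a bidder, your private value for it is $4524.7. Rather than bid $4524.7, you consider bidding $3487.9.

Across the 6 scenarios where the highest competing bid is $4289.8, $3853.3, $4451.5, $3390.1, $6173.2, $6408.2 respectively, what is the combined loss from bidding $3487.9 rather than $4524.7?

The deviation costs you only when the competing bid falls strictly between $3487.9 and $4524.7; elsewhere both bids give the same outcome.
$4289.8: truthful payoff $234.9, deviation payoff $0 → loss $234.9.
$3853.3: truthful payoff $671.4, deviation payoff $0 → loss $671.4.
$4451.5: truthful payoff $73.2, deviation payoff $0 → loss $73.2.
$3390.1: outcomes coincide → loss $0.
$6173.2: outcomes coincide → loss $0.
$6408.2: outcomes coincide → loss $0.
Total loss = $234.9 + $671.4 + $73.2 = $979.5.

$979.5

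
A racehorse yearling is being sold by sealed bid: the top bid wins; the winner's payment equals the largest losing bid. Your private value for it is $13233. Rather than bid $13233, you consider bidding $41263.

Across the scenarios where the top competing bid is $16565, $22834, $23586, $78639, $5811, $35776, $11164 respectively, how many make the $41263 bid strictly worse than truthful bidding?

The deviation hurts exactly when the highest competing bid lies strictly between $13233 and $41263 — overbidding then wins at a price above your value.
$16565: inside the interval → strictly worse (loss $3332).
$22834: inside the interval → strictly worse (loss $9601).
$23586: inside the interval → strictly worse (loss $10353).
$78639: above both → same outcome either way.
$5811: below both → same outcome either way.
$35776: inside the interval → strictly worse (loss $22543).
$11164: below both → same outcome either way.
Count: 4.

4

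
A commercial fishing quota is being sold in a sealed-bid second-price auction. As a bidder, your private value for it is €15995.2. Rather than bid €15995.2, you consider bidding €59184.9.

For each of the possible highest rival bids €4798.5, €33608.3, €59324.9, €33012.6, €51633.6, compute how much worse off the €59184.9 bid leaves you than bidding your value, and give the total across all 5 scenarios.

€70268.9

The deviation costs you only when the competing bid falls strictly between €15995.2 and €59184.9; elsewhere both bids give the same outcome.
€4798.5: outcomes coincide → loss €0.
€33608.3: truthful payoff €0, deviation payoff −€17613.1 → loss €17613.1.
€59324.9: outcomes coincide → loss €0.
€33012.6: truthful payoff €0, deviation payoff −€17017.4 → loss €17017.4.
€51633.6: truthful payoff €0, deviation payoff −€35638.4 → loss €35638.4.
Total loss = €17613.1 + €17017.4 + €35638.4 = €70268.9.
Truthful bidding weakly dominates here: raising your bid can only win items priced above your value, and lowering it can only forfeit items priced below.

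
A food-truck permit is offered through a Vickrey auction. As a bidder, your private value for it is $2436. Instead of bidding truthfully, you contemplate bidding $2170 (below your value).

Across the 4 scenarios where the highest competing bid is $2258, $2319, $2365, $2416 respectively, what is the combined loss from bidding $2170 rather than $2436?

$386

The deviation costs you only when the competing bid falls strictly between $2170 and $2436; elsewhere both bids give the same outcome.
$2258: truthful payoff $178, deviation payoff $0 → loss $178.
$2319: truthful payoff $117, deviation payoff $0 → loss $117.
$2365: truthful payoff $71, deviation payoff $0 → loss $71.
$2416: truthful payoff $20, deviation payoff $0 → loss $20.
Total loss = $178 + $117 + $71 + $20 = $386.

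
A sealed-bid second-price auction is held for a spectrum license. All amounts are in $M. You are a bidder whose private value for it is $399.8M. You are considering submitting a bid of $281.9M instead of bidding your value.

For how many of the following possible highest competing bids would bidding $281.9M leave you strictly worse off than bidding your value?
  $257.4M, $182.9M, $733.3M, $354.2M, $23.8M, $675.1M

The deviation hurts exactly when the highest competing bid lies strictly between $281.9M and $399.8M — underbidding then forfeits a profitable win.
$257.4M: below both → same outcome either way.
$182.9M: below both → same outcome either way.
$733.3M: above both → same outcome either way.
$354.2M: inside the interval → strictly worse (loss $45.6M).
$23.8M: below both → same outcome either way.
$675.1M: above both → same outcome either way.
Count: 1.

1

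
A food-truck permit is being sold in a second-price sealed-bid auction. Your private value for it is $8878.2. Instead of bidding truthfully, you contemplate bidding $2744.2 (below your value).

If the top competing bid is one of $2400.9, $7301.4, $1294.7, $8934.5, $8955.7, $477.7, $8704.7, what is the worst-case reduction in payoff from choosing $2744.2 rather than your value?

$2400.9: same outcome either way → loss $0.
$7301.4: truthful gives $1576.8, deviation gives $0 → loss $1576.8.
$1294.7: same outcome either way → loss $0.
$8934.5: same outcome either way → loss $0.
$8955.7: same outcome either way → loss $0.
$477.7: same outcome either way → loss $0.
$8704.7: truthful gives $173.5, deviation gives $0 → loss $173.5.
Maximum loss: $1576.8.

$1576.8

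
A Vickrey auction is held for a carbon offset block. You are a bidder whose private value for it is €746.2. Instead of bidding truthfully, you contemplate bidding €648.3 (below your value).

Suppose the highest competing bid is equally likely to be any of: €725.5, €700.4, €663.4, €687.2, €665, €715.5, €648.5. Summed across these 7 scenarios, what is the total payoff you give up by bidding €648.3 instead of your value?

The deviation costs you only when the competing bid falls strictly between €648.3 and €746.2; elsewhere both bids give the same outcome.
€725.5: truthful payoff €20.7, deviation payoff €0 → loss €20.7.
€700.4: truthful payoff €45.8, deviation payoff €0 → loss €45.8.
€663.4: truthful payoff €82.8, deviation payoff €0 → loss €82.8.
€687.2: truthful payoff €59, deviation payoff €0 → loss €59.
€665: truthful payoff €81.2, deviation payoff €0 → loss €81.2.
€715.5: truthful payoff €30.7, deviation payoff €0 → loss €30.7.
€648.5: truthful payoff €97.7, deviation payoff €0 → loss €97.7.
Total loss = €20.7 + €45.8 + €82.8 + €59 + €81.2 + €30.7 + €97.7 = €417.9.
In a second-price auction your bid sets only whether you win, not what you pay, so bidding your true value is weakly dominant.

€417.9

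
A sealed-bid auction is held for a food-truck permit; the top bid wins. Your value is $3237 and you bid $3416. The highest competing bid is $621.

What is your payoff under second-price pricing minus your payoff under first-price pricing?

You have the highest bid, so you win under either rule.
Second-price: pay $621 → payoff $2616.
First-price: pay your own bid $3416 → payoff −$179.
Difference = $2616 − (−$179) = $2795.

$2795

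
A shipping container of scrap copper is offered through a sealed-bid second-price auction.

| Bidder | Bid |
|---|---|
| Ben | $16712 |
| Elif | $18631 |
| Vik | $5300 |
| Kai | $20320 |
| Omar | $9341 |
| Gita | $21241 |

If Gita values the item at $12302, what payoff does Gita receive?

Highest bid: Gita at $21241, so Gita wins.
Second-highest bid: Kai at $20320 — that is the price the winner pays.
Gita's payoff = value − price = $12302 − $20320 = −$8018.

−$8018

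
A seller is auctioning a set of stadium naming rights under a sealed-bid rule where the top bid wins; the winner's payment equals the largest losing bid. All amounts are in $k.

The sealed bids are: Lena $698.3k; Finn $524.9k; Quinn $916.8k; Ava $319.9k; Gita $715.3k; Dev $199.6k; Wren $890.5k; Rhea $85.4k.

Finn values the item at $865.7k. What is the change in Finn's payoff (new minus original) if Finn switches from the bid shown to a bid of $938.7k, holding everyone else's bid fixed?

−$51.1k

The highest bid among the other bidders is $916.8k; Finn's bid doesn't change that.
Original bid $524.9k: Finn is not highest (top rival bid is $916.8k); payoff $0k.
Alternative bid $938.7k: Finn is highest, pays the top rival bid $916.8k; payoff $865.7k − $916.8k = −$51.1k.
Change in payoff = −$51.1k − ($0k) = −$51.1k.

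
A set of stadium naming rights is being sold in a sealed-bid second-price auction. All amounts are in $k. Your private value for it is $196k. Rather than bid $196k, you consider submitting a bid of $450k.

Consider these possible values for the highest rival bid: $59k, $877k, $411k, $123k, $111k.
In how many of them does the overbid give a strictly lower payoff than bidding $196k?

The deviation hurts exactly when the highest competing bid lies strictly between $196k and $450k — overbidding then wins at a price above your value.
$59k: below both → same outcome either way.
$877k: above both → same outcome either way.
$411k: inside the interval → strictly worse (loss $215k).
$123k: below both → same outcome either way.
$111k: below both → same outcome either way.
Count: 1.

1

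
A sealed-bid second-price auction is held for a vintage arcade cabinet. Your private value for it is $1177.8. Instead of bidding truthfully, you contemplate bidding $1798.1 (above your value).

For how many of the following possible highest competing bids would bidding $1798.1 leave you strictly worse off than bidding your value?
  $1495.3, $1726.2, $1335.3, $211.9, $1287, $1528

The deviation hurts exactly when the highest competing bid lies strictly between $1177.8 and $1798.1 — overbidding then wins at a price above your value.
$1495.3: inside the interval → strictly worse (loss $317.5).
$1726.2: inside the interval → strictly worse (loss $548.4).
$1335.3: inside the interval → strictly worse (loss $157.5).
$211.9: below both → same outcome either way.
$1287: inside the interval → strictly worse (loss $109.2).
$1528: inside the interval → strictly worse (loss $350.2).
Count: 5.

5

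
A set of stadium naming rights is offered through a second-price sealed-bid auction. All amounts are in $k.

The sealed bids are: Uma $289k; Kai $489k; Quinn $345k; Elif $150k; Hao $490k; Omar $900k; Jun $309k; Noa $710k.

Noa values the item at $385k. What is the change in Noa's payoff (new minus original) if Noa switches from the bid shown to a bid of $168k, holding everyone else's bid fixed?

$0k

The highest bid among the other bidders is $900k; Noa's bid doesn't change that.
Original bid $710k: Noa is not highest (top rival bid is $900k); payoff $0k.
Alternative bid $168k: Noa is not highest (top rival bid is $900k); payoff $0k.
Change in payoff = $0k − ($0k) = $0k.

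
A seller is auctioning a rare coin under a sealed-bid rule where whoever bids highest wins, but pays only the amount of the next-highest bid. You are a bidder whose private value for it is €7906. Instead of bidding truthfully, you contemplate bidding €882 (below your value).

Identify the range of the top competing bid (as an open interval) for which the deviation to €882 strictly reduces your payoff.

If the competing bid is below €882, both bids win at the same price — no difference.
If it is above €7906, both bids lose — no difference.
If it lies strictly between €882 and €7906, bidding your value wins at a price below your value (positive payoff) while bidding €882 loses (payoff 0).
So the deviation strictly hurts on the open interval (€882, €7906).
Truthful bidding weakly dominates here: raising your bid can only win items priced above your value, and lowering it can only forfeit items priced below.

(€882, €7906)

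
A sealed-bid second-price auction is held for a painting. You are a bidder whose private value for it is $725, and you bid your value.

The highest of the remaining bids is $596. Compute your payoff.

$129

Your bid $725 exceeds the highest competing bid $596, so you win.
In a second-price auction the winner pays the second-highest bid, $596.
Payoff = value − price = $725 − $596 = $129.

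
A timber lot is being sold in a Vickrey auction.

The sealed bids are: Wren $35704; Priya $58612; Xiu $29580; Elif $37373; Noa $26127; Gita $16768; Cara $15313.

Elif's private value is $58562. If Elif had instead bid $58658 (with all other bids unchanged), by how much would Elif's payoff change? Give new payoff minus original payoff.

−$50

The highest bid among the other bidders is $58612; Elif's bid doesn't change that.
Original bid $37373: Elif is not highest (top rival bid is $58612); payoff $0.
Alternative bid $58658: Elif is highest, pays the top rival bid $58612; payoff $58562 − $58612 = −$50.
Change in payoff = −$50 − ($0) = −$50.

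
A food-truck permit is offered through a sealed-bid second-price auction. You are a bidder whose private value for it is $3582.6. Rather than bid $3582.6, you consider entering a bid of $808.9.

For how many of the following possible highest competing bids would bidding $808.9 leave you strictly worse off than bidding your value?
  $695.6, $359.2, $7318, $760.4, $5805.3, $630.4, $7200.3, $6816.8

0

The deviation hurts exactly when the highest competing bid lies strictly between $808.9 and $3582.6 — underbidding then forfeits a profitable win.
$695.6: below both → same outcome either way.
$359.2: below both → same outcome either way.
$7318: above both → same outcome either way.
$760.4: below both → same outcome either way.
$5805.3: above both → same outcome either way.
$630.4: below both → same outcome either way.
$7200.3: above both → same outcome either way.
$6816.8: above both → same outcome either way.
Count: 0.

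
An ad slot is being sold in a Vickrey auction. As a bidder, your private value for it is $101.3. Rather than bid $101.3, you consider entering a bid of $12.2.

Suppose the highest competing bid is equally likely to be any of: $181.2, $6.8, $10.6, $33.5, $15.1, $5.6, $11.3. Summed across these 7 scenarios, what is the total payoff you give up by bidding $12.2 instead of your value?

$154

The deviation costs you only when the competing bid falls strictly between $12.2 and $101.3; elsewhere both bids give the same outcome.
$181.2: outcomes coincide → loss $0.
$6.8: outcomes coincide → loss $0.
$10.6: outcomes coincide → loss $0.
$33.5: truthful payoff $67.8, deviation payoff $0 → loss $67.8.
$15.1: truthful payoff $86.2, deviation payoff $0 → loss $86.2.
$5.6: outcomes coincide → loss $0.
$11.3: outcomes coincide → loss $0.
Total loss = $67.8 + $86.2 = $154.
In a second-price auction your bid sets only whether you win, not what you pay, so bidding your true value is weakly dominant.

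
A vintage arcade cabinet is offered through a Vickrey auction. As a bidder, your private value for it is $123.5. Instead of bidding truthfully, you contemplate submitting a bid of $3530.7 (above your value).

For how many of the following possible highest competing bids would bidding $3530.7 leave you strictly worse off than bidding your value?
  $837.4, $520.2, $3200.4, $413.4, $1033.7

5

The deviation hurts exactly when the highest competing bid lies strictly between $123.5 and $3530.7 — overbidding then wins at a price above your value.
$837.4: inside the interval → strictly worse (loss $713.9).
$520.2: inside the interval → strictly worse (loss $396.7).
$3200.4: inside the interval → strictly worse (loss $3076.9).
$413.4: inside the interval → strictly worse (loss $289.9).
$1033.7: inside the interval → strictly worse (loss $910.2).
Count: 5.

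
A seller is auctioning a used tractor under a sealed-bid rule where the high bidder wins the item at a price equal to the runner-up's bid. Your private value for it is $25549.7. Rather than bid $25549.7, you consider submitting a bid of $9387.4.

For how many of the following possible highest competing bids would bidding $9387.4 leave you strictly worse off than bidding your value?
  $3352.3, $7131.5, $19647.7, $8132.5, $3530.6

The deviation hurts exactly when the highest competing bid lies strictly between $9387.4 and $25549.7 — underbidding then forfeits a profitable win.
$3352.3: below both → same outcome either way.
$7131.5: below both → same outcome either way.
$19647.7: inside the interval → strictly worse (loss $5902).
$8132.5: below both → same outcome either way.
$3530.6: below both → same outcome either way.
Count: 1.

1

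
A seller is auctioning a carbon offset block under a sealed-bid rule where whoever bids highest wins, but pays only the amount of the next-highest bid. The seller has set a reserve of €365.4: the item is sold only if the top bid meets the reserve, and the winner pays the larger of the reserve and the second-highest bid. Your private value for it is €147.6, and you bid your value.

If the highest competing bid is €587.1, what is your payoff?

€0

Your bid €147.6 is below the highest competing bid €587.1, so you lose. Payoff €0.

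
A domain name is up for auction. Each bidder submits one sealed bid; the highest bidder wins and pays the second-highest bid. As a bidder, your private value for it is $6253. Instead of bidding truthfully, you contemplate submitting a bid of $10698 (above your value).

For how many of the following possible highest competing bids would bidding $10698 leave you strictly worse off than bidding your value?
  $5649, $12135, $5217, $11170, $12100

The deviation hurts exactly when the highest competing bid lies strictly between $6253 and $10698 — overbidding then wins at a price above your value.
$5649: below both → same outcome either way.
$12135: above both → same outcome either way.
$5217: below both → same outcome either way.
$11170: above both → same outcome either way.
$12100: above both → same outcome either way.
Count: 0.

0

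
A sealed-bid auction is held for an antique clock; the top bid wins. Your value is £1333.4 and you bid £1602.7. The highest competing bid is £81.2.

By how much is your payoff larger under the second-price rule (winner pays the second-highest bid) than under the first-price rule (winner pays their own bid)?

£1521.5

You have the highest bid, so you win under either rule.
Second-price: pay £81.2 → payoff £1252.2.
First-price: pay your own bid £1602.7 → payoff −£269.3.
Difference = £1252.2 − (−£269.3) = £1521.5.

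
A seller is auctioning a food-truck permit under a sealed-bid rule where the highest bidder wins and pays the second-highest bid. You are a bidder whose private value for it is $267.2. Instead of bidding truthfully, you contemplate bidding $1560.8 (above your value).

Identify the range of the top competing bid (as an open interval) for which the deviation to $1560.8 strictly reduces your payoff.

($267.2, $1560.8)

If the competing bid is below $267.2, both bids win at the same price — no difference.
If it is above $1560.8, both bids lose — no difference.
If it lies strictly between $267.2 and $1560.8, bidding your value loses (payoff 0) while bidding $1560.8 wins at a price above your value (payoff negative).
So the deviation strictly hurts on the open interval ($267.2, $1560.8).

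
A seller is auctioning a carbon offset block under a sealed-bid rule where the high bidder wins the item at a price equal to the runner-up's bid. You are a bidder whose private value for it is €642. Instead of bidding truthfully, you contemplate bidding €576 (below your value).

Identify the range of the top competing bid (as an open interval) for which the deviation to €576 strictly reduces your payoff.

(€576, €642)

If the competing bid is below €576, both bids win at the same price — no difference.
If it is above €642, both bids lose — no difference.
If it lies strictly between €576 and €642, bidding your value wins at a price below your value (positive payoff) while bidding €576 loses (payoff 0).
So the deviation strictly hurts on the open interval (€576, €642).
Because the price is fixed by the runner-up's bid, deviating from your value can only change a good outcome into a bad one — never the reverse.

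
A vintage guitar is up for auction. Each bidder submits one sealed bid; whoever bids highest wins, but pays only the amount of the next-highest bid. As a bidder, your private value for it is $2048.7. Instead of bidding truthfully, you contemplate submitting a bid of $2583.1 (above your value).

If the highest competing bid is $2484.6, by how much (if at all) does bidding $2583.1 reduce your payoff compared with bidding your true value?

Bidding your value $2048.7: you lose (since $2048.7 < $2484.6). Payoff $0.
Bidding $2583.1: you win and pay $2484.6. Payoff $2048.7 − $2484.6 = −$435.9.
The competing bid $2484.6 lies between your value and your inflated bid, so overbidding wins an item priced above your value.
Loss from deviating = $0 − (−$435.9) = $435.9.

$435.9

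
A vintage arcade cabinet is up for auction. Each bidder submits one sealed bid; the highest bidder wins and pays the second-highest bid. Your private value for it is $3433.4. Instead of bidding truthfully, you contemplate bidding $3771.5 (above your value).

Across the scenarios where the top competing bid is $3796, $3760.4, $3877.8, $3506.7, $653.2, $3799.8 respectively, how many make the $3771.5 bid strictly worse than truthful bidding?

2

The deviation hurts exactly when the highest competing bid lies strictly between $3433.4 and $3771.5 — overbidding then wins at a price above your value.
$3796: above both → same outcome either way.
$3760.4: inside the interval → strictly worse (loss $327).
$3877.8: above both → same outcome either way.
$3506.7: inside the interval → strictly worse (loss $73.3).
$653.2: below both → same outcome either way.
$3799.8: above both → same outcome either way.
Count: 2.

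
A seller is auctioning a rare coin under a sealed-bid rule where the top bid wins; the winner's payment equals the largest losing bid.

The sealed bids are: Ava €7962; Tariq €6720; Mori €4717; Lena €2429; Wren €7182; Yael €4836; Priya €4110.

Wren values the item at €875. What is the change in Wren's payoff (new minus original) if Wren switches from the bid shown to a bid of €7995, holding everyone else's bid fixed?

The highest bid among the other bidders is €7962; Wren's bid doesn't change that.
Original bid €7182: Wren is not highest (top rival bid is €7962); payoff €0.
Alternative bid €7995: Wren is highest, pays the top rival bid €7962; payoff €875 − €7962 = −€7087.
Change in payoff = −€7087 − (€0) = −€7087.

−€7087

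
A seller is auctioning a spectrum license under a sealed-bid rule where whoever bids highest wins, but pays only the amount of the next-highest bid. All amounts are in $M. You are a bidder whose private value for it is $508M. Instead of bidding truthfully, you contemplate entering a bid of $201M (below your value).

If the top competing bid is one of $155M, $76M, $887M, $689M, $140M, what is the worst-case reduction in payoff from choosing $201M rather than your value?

$155M: same outcome either way → loss $0M.
$76M: same outcome either way → loss $0M.
$887M: same outcome either way → loss $0M.
$689M: same outcome either way → loss $0M.
$140M: same outcome either way → loss $0M.
Maximum loss: $0M.

$0M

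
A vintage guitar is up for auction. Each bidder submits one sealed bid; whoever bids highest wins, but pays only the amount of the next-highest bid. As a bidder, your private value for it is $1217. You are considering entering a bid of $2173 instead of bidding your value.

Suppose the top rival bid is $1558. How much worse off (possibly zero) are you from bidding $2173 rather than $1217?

$341

Bidding your value $1217: you lose (since $1217 < $1558). Payoff $0.
Bidding $2173: you win and pay $1558. Payoff $1217 − $1558 = −$341.
The competing bid $1558 lies between your value and your inflated bid, so overbidding wins an item priced above your value.
Loss from deviating = $0 − (−$341) = $341.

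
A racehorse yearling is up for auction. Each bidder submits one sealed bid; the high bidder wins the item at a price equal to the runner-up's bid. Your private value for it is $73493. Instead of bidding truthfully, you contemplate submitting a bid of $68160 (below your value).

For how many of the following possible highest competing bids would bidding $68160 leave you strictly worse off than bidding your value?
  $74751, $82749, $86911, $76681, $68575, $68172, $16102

2

The deviation hurts exactly when the highest competing bid lies strictly between $68160 and $73493 — underbidding then forfeits a profitable win.
$74751: above both → same outcome either way.
$82749: above both → same outcome either way.
$86911: above both → same outcome either way.
$76681: above both → same outcome either way.
$68575: inside the interval → strictly worse (loss $4918).
$68172: inside the interval → strictly worse (loss $5321).
$16102: below both → same outcome either way.
Count: 2.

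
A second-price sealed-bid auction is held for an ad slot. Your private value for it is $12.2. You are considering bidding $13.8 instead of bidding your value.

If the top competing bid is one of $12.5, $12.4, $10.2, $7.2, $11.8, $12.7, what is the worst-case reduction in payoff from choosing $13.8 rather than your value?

$12.5: truthful gives $0, deviation gives −$0.3 → loss $0.3.
$12.4: truthful gives $0, deviation gives −$0.2 → loss $0.2.
$10.2: same outcome either way → loss $0.
$7.2: same outcome either way → loss $0.
$11.8: same outcome either way → loss $0.
$12.7: truthful gives $0, deviation gives −$0.5 → loss $0.5.
Maximum loss: $0.5.

$0.5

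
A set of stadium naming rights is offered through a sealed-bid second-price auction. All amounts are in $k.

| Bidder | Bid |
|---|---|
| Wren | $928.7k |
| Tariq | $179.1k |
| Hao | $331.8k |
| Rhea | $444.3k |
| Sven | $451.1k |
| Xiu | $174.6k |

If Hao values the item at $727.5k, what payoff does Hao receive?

$0k

Highest bid: Wren at $928.7k, so Wren wins.
Second-highest bid: Sven at $451.1k — that is the price the winner pays.
Hao did not win, so Hao pays nothing and receives nothing: payoff $0k.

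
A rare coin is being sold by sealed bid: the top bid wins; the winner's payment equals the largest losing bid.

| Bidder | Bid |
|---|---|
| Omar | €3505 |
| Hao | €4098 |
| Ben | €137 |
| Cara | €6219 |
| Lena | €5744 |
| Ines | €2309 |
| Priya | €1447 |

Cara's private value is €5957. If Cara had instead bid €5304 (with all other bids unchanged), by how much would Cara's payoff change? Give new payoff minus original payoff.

The highest bid among the other bidders is €5744; Cara's bid doesn't change that.
Original bid €6219: Cara is highest, pays the top rival bid €5744; payoff €5957 − €5744 = €213.
Alternative bid €5304: Cara is not highest (top rival bid is €5744); payoff €0.
Change in payoff = €0 − (€213) = −€213.

−€213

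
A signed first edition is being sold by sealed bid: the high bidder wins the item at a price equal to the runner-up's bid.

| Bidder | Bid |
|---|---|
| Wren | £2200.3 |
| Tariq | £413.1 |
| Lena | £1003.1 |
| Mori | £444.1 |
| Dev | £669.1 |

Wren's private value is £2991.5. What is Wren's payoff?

£1988.4

Highest bid: Wren at £2200.3, so Wren wins.
Second-highest bid: Lena at £1003.1 — that is the price the winner pays.
Wren's payoff = value − price = £2991.5 − £1003.1 = £1988.4.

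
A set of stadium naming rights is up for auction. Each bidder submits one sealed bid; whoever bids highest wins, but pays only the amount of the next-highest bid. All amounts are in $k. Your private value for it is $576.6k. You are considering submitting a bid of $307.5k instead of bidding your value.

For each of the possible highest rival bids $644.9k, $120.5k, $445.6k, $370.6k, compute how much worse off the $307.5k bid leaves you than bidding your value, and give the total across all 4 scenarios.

The deviation costs you only when the competing bid falls strictly between $307.5k and $576.6k; elsewhere both bids give the same outcome.
$644.9k: outcomes coincide → loss $0k.
$120.5k: outcomes coincide → loss $0k.
$445.6k: truthful payoff $131k, deviation payoff $0k → loss $131k.
$370.6k: truthful payoff $206k, deviation payoff $0k → loss $206k.
Total loss = $131k + $206k = $337k.

$337k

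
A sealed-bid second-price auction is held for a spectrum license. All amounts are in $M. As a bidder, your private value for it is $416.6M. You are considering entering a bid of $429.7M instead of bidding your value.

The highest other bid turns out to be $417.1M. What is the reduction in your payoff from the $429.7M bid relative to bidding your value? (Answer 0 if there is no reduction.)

Bidding your value $416.6M: you lose (since $416.6M < $417.1M). Payoff $0M.
Bidding $429.7M: you win and pay $417.1M. Payoff $416.6M − $417.1M = −$0.5M.
The competing bid $417.1M lies between your value and your inflated bid, so overbidding wins an item priced above your value.
Loss from deviating = $0M − (−$0.5M) = $0.5M.
Because the price is fixed by the runner-up's bid, deviating from your value can only change a good outcome into a bad one — never the reverse.

$0.5M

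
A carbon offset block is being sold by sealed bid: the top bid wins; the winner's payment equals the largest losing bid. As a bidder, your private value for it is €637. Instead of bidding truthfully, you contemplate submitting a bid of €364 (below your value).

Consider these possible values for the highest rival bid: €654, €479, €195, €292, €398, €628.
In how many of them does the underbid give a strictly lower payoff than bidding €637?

3

The deviation hurts exactly when the highest competing bid lies strictly between €364 and €637 — underbidding then forfeits a profitable win.
€654: above both → same outcome either way.
€479: inside the interval → strictly worse (loss €158).
€195: below both → same outcome either way.
€292: below both → same outcome either way.
€398: inside the interval → strictly worse (loss €239).
€628: inside the interval → strictly worse (loss €9).
Count: 3.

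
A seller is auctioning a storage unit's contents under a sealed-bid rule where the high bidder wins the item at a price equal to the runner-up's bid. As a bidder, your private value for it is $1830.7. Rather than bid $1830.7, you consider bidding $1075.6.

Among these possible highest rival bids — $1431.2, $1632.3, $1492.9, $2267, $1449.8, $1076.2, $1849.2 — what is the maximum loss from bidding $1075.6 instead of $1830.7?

$754.5

$1431.2: truthful gives $399.5, deviation gives $0 → loss $399.5.
$1632.3: truthful gives $198.4, deviation gives $0 → loss $198.4.
$1492.9: truthful gives $337.8, deviation gives $0 → loss $337.8.
$2267: same outcome either way → loss $0.
$1449.8: truthful gives $380.9, deviation gives $0 → loss $380.9.
$1076.2: truthful gives $754.5, deviation gives $0 → loss $754.5.
$1849.2: same outcome either way → loss $0.
Maximum loss: $754.5.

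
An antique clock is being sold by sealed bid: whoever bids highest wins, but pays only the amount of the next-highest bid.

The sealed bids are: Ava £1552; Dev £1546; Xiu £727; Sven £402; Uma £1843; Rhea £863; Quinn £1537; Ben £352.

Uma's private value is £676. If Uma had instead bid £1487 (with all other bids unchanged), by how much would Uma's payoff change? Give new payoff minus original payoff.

£876

The highest bid among the other bidders is £1552; Uma's bid doesn't change that.
Original bid £1843: Uma is highest, pays the top rival bid £1552; payoff £676 − £1552 = −£876.
Alternative bid £1487: Uma is not highest (top rival bid is £1552); payoff £0.
Change in payoff = £0 − (−£876) = £876.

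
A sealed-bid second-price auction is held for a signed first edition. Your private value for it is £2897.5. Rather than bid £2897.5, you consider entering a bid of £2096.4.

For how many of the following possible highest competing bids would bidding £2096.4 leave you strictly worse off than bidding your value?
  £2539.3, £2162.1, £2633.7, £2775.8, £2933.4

4

The deviation hurts exactly when the highest competing bid lies strictly between £2096.4 and £2897.5 — underbidding then forfeits a profitable win.
£2539.3: inside the interval → strictly worse (loss £358.2).
£2162.1: inside the interval → strictly worse (loss £735.4).
£2633.7: inside the interval → strictly worse (loss £263.8).
£2775.8: inside the interval → strictly worse (loss £121.7).
£2933.4: above both → same outcome either way.
Count: 4.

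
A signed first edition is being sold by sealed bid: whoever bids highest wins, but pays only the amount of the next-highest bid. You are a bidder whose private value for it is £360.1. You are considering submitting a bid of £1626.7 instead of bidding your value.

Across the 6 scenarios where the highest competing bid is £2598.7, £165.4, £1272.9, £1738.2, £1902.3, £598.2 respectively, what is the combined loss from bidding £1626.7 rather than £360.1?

The deviation costs you only when the competing bid falls strictly between £360.1 and £1626.7; elsewhere both bids give the same outcome.
£2598.7: outcomes coincide → loss £0.
£165.4: outcomes coincide → loss £0.
£1272.9: truthful payoff £0, deviation payoff −£912.8 → loss £912.8.
£1738.2: outcomes coincide → loss £0.
£1902.3: outcomes coincide → loss £0.
£598.2: truthful payoff £0, deviation payoff −£238.1 → loss £238.1.
Total loss = £912.8 + £238.1 = £1150.9.

£1150.9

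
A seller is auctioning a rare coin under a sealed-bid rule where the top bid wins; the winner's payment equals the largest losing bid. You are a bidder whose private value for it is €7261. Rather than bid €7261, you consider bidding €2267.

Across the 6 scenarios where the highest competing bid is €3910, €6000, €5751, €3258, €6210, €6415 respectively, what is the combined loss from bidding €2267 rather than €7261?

€12022

The deviation costs you only when the competing bid falls strictly between €2267 and €7261; elsewhere both bids give the same outcome.
€3910: truthful payoff €3351, deviation payoff €0 → loss €3351.
€6000: truthful payoff €1261, deviation payoff €0 → loss €1261.
€5751: truthful payoff €1510, deviation payoff €0 → loss €1510.
€3258: truthful payoff €4003, deviation payoff €0 → loss €4003.
€6210: truthful payoff €1051, deviation payoff €0 → loss €1051.
€6415: truthful payoff €846, deviation payoff €0 → loss €846.
Total loss = €3351 + €1261 + €1510 + €4003 + €1051 + €846 = €12022.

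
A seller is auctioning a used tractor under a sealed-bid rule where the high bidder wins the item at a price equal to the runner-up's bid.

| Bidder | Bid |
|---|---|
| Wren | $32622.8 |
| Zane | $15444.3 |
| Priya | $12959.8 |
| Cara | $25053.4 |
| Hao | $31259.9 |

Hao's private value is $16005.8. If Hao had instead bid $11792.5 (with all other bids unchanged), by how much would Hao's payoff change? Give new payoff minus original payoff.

The highest bid among the other bidders is $32622.8; Hao's bid doesn't change that.
Original bid $31259.9: Hao is not highest (top rival bid is $32622.8); payoff $0.
Alternative bid $11792.5: Hao is not highest (top rival bid is $32622.8); payoff $0.
Change in payoff = $0 − ($0) = $0.

$0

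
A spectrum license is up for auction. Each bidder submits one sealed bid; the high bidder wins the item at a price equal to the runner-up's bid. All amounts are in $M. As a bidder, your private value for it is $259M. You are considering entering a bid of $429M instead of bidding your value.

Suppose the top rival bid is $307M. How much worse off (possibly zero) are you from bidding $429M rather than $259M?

Bidding your value $259M: you lose (since $259M < $307M). Payoff $0M.
Bidding $429M: you win and pay $307M. Payoff $259M − $307M = −$48M.
The competing bid $307M lies between your value and your inflated bid, so overbidding wins an item priced above your value.
Loss from deviating = $0M − (−$48M) = $48M.

$48M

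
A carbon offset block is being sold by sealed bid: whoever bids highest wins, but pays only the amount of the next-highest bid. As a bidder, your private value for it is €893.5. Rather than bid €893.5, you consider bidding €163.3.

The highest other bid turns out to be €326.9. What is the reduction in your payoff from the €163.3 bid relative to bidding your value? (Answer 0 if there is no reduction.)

€566.6

Bidding your value €893.5: you win (since €893.5 > €326.9) and pay €326.9. Payoff €566.6.
Bidding €163.3: you lose. Payoff €0.
The competing bid €326.9 lies between your shaded bid and your value, so underbidding forfeits an item you could have won at a profitable price.
Loss from deviating = €566.6 − (€0) = €566.6.
Truthful bidding weakly dominates here: raising your bid can only win items priced above your value, and lowering it can only forfeit items priced below.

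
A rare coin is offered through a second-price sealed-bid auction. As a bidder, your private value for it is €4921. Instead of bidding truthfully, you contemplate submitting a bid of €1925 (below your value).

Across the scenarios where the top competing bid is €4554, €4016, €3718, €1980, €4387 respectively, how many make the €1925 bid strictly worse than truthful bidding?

The deviation hurts exactly when the highest competing bid lies strictly between €1925 and €4921 — underbidding then forfeits a profitable win.
€4554: inside the interval → strictly worse (loss €367).
€4016: inside the interval → strictly worse (loss €905).
€3718: inside the interval → strictly worse (loss €1203).
€1980: inside the interval → strictly worse (loss €2941).
€4387: inside the interval → strictly worse (loss €534).
Count: 5.

5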